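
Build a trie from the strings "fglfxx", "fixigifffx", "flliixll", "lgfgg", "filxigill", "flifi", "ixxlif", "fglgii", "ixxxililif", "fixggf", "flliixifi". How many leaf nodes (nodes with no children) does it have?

11

Leaves are exactly the stored words that no other stored word extends.
Those words: "fglfxx", "fglgii", "filxigill", "fixggf", "fixigifffx", "flifi", "flliixifi", "flliixll", "ixxlif", "ixxxililif", "lgfgg"
Leaf count: 11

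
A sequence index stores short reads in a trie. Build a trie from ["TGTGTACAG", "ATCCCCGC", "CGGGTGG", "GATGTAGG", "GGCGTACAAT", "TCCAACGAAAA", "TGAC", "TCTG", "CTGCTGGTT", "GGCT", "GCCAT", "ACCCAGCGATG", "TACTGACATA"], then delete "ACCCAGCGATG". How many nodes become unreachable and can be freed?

10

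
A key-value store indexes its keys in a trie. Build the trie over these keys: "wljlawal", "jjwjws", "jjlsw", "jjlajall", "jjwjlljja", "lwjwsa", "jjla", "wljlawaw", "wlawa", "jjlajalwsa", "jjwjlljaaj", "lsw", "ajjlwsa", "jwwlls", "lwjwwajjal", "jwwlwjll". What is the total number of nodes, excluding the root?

Count nodes per top-level branch (shared prefixes stored once):
  'a'-branch (ajjlwsa): 7 nodes
  'j'-branch (jjla, jjlajall, jjlajalwsa, jjlsw, jjwjlljaaj, jjwjlljja, jjwjws, jwwlls, jwwlwjll): 34 nodes
  'l'-branch (lsw, lwjwsa, lwjwwajjal): 14 nodes
  'w'-branch (wlawa, wljlawal, wljlawaw): 12 nodes
Sum: 67

67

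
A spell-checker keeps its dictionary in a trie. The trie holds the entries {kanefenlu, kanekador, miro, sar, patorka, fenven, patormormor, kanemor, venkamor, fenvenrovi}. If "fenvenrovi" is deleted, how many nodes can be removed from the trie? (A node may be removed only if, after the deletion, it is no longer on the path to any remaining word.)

4

After clearing the end-marker at "fenvenrovi", prune upward until reaching a node still needed by another word.
The suffix "rovi" (4 nodes) is used only by "fenvenrovi"; "fenven" is itself a stored word, so pruning stops there.
Nodes removed: 4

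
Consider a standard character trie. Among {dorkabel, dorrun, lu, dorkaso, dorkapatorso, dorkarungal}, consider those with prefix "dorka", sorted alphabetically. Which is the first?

Filter for "dorka…" and sort: "dorkabel", "dorkapatorso", "dorkarungal", "dorkaso"
Position 1: dorkabel

dorkabel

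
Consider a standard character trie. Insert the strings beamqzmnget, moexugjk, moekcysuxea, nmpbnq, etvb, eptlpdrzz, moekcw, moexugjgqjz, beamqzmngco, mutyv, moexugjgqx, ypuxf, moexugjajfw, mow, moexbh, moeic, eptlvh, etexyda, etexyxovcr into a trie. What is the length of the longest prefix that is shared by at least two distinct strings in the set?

9

Look for the deepest trie node that still has at least two words in its subtree.
e.g. "beamqzmngco" and "beamqzmnget" share the prefix "beamqzmng" of length 9; no pair shares a longer one.
Longest shared-prefix length: 9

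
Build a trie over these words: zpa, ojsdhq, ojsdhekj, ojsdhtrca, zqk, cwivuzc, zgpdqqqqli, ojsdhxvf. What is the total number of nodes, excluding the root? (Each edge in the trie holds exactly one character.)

37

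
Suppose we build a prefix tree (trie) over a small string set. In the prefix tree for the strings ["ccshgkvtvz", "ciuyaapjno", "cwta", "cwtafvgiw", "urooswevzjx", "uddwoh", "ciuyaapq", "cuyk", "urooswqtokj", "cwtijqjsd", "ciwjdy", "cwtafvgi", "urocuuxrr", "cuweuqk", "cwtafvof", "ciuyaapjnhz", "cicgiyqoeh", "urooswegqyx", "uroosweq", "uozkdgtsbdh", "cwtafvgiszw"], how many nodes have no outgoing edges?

19

Leaves are exactly the stored words that no other stored word extends.
Those words: "ccshgkvtvz", "cicgiyqoeh", "ciuyaapjnhz", "ciuyaapjno", "ciuyaapq", "ciwjdy", "cuweuqk", "cuyk", "cwtafvgiszw", "cwtafvgiw", "cwtafvof", "cwtijqjsd", "uddwoh", "uozkdgtsbdh", "urocuuxrr", "urooswegqyx", "uroosweq", "urooswevzjx", "urooswqtokj"
Leaf count: 19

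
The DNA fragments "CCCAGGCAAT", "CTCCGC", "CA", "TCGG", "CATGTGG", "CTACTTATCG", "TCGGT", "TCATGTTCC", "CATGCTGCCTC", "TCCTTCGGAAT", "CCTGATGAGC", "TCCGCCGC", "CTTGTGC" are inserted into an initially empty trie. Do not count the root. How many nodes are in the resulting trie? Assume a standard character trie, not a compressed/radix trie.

Count nodes per top-level branch (shared prefixes stored once):
  'C'-branch (CA, CATGCTGCCTC, CATGTGG, CCCAGGCAAT, CCTGATGAGC, CTACTTATCG, CTCCGC, CTTGTGC): 49 nodes
  'T'-branch (TCATGTTCC, TCCGCCGC, TCCTTCGGAAT, TCGG, TCGGT): 26 nodes
Sum: 75

75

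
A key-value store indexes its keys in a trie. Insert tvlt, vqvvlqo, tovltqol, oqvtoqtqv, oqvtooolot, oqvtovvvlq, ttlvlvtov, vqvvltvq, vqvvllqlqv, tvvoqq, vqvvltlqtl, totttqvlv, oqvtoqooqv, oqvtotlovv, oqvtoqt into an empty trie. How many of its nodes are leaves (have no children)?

Leaves are exactly the stored words that no other stored word extends.
Those words: "oqvtooolot", "oqvtoqooqv", "oqvtoqtqv", "oqvtotlovv", "oqvtovvvlq", "totttqvlv", "tovltqol", "ttlvlvtov", "tvlt", "tvvoqq", "vqvvllqlqv", "vqvvlqo", "vqvvltlqtl", "vqvvltvq"
Leaf count: 14

14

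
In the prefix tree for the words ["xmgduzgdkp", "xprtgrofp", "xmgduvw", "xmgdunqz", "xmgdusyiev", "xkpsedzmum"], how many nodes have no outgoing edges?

6

Leaves are exactly the stored words that no other stored word extends.
Those words: "xkpsedzmum", "xmgdunqz", "xmgdusyiev", "xmgduvw", "xmgduzgdkp", "xprtgrofp"
Leaf count: 6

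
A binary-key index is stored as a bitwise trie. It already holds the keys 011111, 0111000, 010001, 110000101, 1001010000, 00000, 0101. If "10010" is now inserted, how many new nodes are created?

0

Every character of "10010" already lies on an existing path (it is a prefix of some stored word).
No new nodes are needed: 0.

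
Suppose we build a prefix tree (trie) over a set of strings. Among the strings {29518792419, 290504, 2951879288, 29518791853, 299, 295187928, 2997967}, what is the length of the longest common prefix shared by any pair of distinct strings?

9

Look for the deepest trie node that still has at least two words in its subtree.
e.g. "295187928" and "2951879288" share the prefix "295187928" of length 9; no pair shares a longer one.
Longest shared-prefix length: 9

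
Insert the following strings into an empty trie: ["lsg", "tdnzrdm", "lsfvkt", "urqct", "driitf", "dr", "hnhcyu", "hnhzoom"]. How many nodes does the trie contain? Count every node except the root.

Insert word by word; a character creates a node only if that edge doesn't already exist:
  "lsg" → 3 new (l, s, g)
  "tdnzrdm" → 7 new (t, d, n, z, r, d, m)
  "lsfvkt" → prefix "ls" already present; 4 new (f, v, k, t)
  "urqct" → 5 new (u, r, q, c, t)
  "driitf" → 6 new (d, r, i, i, t, f)
  "dr" → prefix "dr" already present; 0 new (none)
  "hnhcyu" → 6 new (h, n, h, c, y, u)
  "hnhzoom" → prefix "hnh" already present; 4 new (z, o, o, m)
Total nodes = 3 + 7 + 4 + 5 + 6 + 0 + 6 + 4 = 35

35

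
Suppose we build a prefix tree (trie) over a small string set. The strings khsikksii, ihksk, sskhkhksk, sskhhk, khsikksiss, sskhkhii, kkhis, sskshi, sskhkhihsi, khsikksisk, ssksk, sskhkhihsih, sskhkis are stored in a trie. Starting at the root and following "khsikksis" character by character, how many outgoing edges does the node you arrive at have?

Follow the path "khsikksis" to its node, then look at its outgoing edges.
Distinct next characters after "khsikksis": k, s.
That node has 2 child edges.

2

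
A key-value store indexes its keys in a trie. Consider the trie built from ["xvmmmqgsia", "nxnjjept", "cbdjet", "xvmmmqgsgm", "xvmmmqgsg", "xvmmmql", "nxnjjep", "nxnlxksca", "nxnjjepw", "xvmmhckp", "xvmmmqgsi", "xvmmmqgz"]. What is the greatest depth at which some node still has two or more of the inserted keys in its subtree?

9

The deepest shared node is where two words last agree before diverging.
e.g. "xvmmmqgsg" and "xvmmmqgsgm" share the prefix "xvmmmqgsg" of length 9; no pair shares a longer one.
Longest shared-prefix length: 9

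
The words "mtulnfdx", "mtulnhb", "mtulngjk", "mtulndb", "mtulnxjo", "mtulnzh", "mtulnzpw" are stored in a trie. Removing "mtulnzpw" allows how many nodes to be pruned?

2

After clearing the end-marker at "mtulnzpw", prune upward until reaching a node still needed by another word.
The suffix "pw" (2 nodes) is used only by "mtulnzpw"; the node for "mtulnz" still has the child "h", so pruning stops there.
Nodes removed: 2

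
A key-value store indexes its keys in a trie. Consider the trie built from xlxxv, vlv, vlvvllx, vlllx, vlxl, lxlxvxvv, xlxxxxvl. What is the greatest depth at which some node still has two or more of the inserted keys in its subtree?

The deepest shared node is where two words last agree before diverging.
e.g. "xlxxv" and "xlxxxxvl" share the prefix "xlxx" of length 4; no pair shares a longer one.
Longest shared-prefix length: 4

4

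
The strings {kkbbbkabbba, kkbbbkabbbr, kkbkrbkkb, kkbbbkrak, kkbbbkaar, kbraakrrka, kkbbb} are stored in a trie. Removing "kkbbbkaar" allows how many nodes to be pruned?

2

After clearing the end-marker at "kkbbbkaar", prune upward until reaching a node still needed by another word.
The suffix "ar" (2 nodes) is used only by "kkbbbkaar"; the node for "kkbbbka" still has the child "b", so pruning stops there.
Nodes removed: 2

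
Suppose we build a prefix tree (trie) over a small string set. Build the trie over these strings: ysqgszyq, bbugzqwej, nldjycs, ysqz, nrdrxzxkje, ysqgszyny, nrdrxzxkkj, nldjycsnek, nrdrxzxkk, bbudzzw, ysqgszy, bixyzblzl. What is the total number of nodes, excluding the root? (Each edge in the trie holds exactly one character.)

Count nodes per top-level branch (shared prefixes stored once):
  'b'-branch (bbudzzw, bbugzqwej, bixyzblzl): 21 nodes
  'n'-branch (nldjycs, nldjycsnek, nrdrxzxkje, nrdrxzxkk, nrdrxzxkkj): 21 nodes
  'y'-branch (ysqgszy, ysqgszyny, ysqgszyq, ysqz): 11 nodes
Sum: 53

53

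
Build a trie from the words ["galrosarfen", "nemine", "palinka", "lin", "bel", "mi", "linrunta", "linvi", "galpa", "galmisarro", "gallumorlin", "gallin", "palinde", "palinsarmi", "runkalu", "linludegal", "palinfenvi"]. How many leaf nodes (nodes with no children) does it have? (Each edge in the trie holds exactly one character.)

A leaf is a node with no children — equivalently, the end of a word that is not a proper prefix of any other stored word.
Those words: "bel", "gallin", "gallumorlin", "galmisarro", "galpa", "galrosarfen", "linludegal", "linrunta", "linvi", "mi", "nemine", "palinde", "palinfenvi", "palinka", "palinsarmi", "runkalu"
Leaf count: 16

16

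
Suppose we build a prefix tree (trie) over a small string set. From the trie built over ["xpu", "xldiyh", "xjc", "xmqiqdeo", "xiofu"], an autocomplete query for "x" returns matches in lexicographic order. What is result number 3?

Filter for "x…" and sort: "xiofu", "xjc", "xldiyh", "xmqiqdeo", "xpu"
Position 3: xldiyh

xldiyh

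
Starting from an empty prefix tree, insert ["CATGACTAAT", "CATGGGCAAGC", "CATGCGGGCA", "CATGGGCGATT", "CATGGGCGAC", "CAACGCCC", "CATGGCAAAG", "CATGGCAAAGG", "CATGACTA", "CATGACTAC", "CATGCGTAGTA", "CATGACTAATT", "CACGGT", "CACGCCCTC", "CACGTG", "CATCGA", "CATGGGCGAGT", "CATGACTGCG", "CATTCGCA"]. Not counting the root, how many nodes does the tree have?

71

Insert word by word; a character creates a node only if that edge doesn't already exist:
  "CATGACTAAT" → 10 new (C, A, T, G, A, C, T, A, A, T)
  "CATGGGCAAGC" → prefix "CATG" already present; 7 new (G, G, C, A, A, G, C)
  "CATGCGGGCA" → prefix "CATG" already present; 6 new (C, G, G, G, C, A)
  "CATGGGCGATT" → prefix "CATGGGC" already present; 4 new (G, A, T, T)
  "CATGGGCGAC" → prefix "CATGGGCGA" already present; 1 new (C)
  "CAACGCCC" → prefix "CA" already present; 6 new (A, C, G, C, C, C)
  "CATGGCAAAG" → prefix "CATGG" already present; 5 new (C, A, A, A, G)
  "CATGGCAAAGG" → prefix "CATGGCAAAG" already present; 1 new (G)
  "CATGACTA" → prefix "CATGACTA" already present; 0 new (none)
  "CATGACTAC" → prefix "CATGACTA" already present; 1 new (C)
  "CATGCGTAGTA" → prefix "CATGCG" already present; 5 new (T, A, G, T, A)
  "CATGACTAATT" → prefix "CATGACTAAT" already present; 1 new (T)
  "CACGGT" → prefix "CA" already present; 4 new (C, G, G, T)
  "CACGCCCTC" → prefix "CACG" already present; 5 new (C, C, C, T, C)
  "CACGTG" → prefix "CACG" already present; 2 new (T, G)
  "CATCGA" → prefix "CAT" already present; 3 new (C, G, A)
  "CATGGGCGAGT" → prefix "CATGGGCGA" already present; 2 new (G, T)
  "CATGACTGCG" → prefix "CATGACT" already present; 3 new (G, C, G)
  "CATTCGCA" → prefix "CAT" already present; 5 new (T, C, G, C, A)
Total nodes = 10 + 7 + 6 + 4 + 1 + 6 + 5 + 1 + 0 + 1 + 5 + 1 + 4 + 5 + 2 + 3 + 2 + 3 + 5 = 71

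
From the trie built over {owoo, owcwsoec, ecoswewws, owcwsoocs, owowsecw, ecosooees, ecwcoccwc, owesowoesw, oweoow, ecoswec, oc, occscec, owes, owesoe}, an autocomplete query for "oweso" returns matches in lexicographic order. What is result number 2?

owesowoesw

DFS of the "oweso" subtree visits, in order: "owesoe", "owesowoesw"
Position 2: owesowoesw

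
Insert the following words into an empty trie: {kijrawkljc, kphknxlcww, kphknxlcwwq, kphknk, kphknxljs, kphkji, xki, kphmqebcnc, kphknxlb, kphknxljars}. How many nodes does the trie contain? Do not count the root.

Count nodes per top-level branch (shared prefixes stored once):
  'k'-branch (kijrawkljc, kphkji, kphknk, kphknxlb, kphknxlcww, kphknxlcwwq, kphknxljars, kphknxljs, kphmqebcnc): 36 nodes
  'x'-branch (xki): 3 nodes
Sum: 39

39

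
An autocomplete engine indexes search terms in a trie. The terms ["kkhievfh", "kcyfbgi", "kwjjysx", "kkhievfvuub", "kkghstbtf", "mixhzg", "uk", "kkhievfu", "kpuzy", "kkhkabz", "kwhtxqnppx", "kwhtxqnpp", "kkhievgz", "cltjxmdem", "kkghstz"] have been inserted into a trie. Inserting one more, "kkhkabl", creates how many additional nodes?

The longest prefix of "kkhkabl" already in the trie is "kkhkab" (length 6).
So 7 − 6 = 1 new nodes.

1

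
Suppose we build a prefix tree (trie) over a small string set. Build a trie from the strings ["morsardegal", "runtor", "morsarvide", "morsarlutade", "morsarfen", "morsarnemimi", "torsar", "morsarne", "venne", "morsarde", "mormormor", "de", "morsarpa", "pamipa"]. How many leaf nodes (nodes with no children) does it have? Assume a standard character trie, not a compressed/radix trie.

12

A leaf is a node with no children — equivalently, the end of a word that is not a proper prefix of any other stored word.
Those words: "de", "mormormor", "morsardegal", "morsarfen", "morsarlutade", "morsarnemimi", "morsarpa", "morsarvide", "pamipa", "runtor", "torsar", "venne"
Leaf count: 12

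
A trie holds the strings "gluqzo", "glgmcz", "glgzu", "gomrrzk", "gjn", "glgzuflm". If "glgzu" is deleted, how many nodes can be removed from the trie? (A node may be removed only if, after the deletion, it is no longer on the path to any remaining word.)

0

After clearing the end-marker at "glgzu", prune upward until reaching a node still needed by another word.
Every node on "glgzu" is still needed (e.g. by "glgzuflm"), so nothing is freed.
Nodes removed: 0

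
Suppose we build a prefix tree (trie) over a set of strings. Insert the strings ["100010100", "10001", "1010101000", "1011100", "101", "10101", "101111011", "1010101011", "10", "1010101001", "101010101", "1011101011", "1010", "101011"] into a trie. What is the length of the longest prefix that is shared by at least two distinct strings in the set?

9

Look for the deepest trie node that still has at least two words in its subtree.
e.g. "1010101000" and "1010101001" share the prefix "101010100" of length 9; no pair shares a longer one.
Longest shared-prefix length: 9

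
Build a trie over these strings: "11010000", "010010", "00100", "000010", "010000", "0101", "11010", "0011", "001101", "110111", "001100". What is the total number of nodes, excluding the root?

31

For each word, the new-node count is its length minus the longest prefix already in the trie:
  "11010000" → 8 new (1, 1, 0, 1, 0, 0, 0, 0)
  "010010" → 6 new (0, 1, 0, 0, 1, 0)
  "00100" → prefix "0" already present; 4 new (0, 1, 0, 0)
  "000010" → prefix "00" already present; 4 new (0, 0, 1, 0)
  "010000" → prefix "0100" already present; 2 new (0, 0)
  "0101" → prefix "010" already present; 1 new (1)
  "11010" → prefix "11010" already present; 0 new (none)
  "0011" → prefix "001" already present; 1 new (1)
  "001101" → prefix "0011" already present; 2 new (0, 1)
  "110111" → prefix "1101" already present; 2 new (1, 1)
  "001100" → prefix "00110" already present; 1 new (0)
Total nodes = 8 + 6 + 4 + 4 + 2 + 1 + 0 + 1 + 2 + 2 + 1 = 31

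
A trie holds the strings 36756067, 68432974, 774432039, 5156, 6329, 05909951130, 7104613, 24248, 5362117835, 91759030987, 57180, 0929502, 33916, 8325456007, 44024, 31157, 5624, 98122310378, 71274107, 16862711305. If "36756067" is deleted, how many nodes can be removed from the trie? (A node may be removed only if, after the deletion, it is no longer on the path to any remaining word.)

7

A node on "36756067"'s path can go only if nothing else ends at it or branches off below it.
The suffix "6756067" (7 nodes) is used only by "36756067"; the node for "3" still has the child "3", so pruning stops there.
Nodes removed: 7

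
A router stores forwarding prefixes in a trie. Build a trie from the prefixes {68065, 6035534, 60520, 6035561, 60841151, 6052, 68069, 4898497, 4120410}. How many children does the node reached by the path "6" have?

Walk "6" from the root, arriving at one node.
Characters that immediately follow "6" among the stored strings: {0, 8}.
That node has 2 child edges.

2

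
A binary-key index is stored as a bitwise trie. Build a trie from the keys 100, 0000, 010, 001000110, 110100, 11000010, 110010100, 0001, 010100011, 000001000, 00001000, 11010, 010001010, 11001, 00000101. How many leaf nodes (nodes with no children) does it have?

A leaf is a node with no children — equivalently, the end of a word that is not a proper prefix of any other stored word.
Those words: "000001000", "00000101", "00001000", "0001", "001000110", "010001010", "010100011", "100", "11000010", "110010100", "110100"
Leaf count: 11

11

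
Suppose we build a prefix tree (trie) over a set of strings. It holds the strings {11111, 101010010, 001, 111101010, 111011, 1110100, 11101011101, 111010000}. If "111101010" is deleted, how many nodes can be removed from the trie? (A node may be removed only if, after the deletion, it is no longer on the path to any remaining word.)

5

After clearing the end-marker at "111101010", prune upward until reaching a node still needed by another word.
The suffix "01010" (5 nodes) is used only by "111101010"; the node for "1111" still has the child "1", so pruning stops there.
Nodes removed: 5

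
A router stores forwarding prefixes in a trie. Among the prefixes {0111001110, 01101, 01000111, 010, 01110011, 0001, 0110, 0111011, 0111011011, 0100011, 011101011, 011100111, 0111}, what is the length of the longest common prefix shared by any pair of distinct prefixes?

Look for the deepest trie node that still has at least two words in its subtree.
"011100111" and "0111001110" agree on "011100111" (9 characters) before diverging; nothing deeper is shared.
Longest shared-prefix length: 9

9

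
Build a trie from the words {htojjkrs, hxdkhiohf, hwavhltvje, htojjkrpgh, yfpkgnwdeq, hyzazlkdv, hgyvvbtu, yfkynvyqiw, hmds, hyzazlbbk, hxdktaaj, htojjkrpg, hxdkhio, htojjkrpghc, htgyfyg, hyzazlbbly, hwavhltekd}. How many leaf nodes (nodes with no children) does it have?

14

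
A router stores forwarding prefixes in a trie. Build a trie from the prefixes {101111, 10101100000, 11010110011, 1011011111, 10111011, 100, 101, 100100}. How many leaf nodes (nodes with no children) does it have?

6

Leaves are exactly the stored words that no other stored word extends.
Those words: "100100", "10101100000", "1011011111", "10111011", "101111", "11010110011"
Leaf count: 6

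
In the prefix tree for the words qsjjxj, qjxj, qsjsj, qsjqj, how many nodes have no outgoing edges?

A leaf is a node with no children — equivalently, the end of a word that is not a proper prefix of any other stored word.
Those words: "qjxj", "qsjjxj", "qsjqj", "qsjsj"
Leaf count: 4

4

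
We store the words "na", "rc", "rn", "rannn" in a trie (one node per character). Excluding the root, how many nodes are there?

9

Trace insertions, counting only characters that open a new branch:
  "na" → 2 new (n, a)
  "rc" → 2 new (r, c)
  "rn" → prefix "r" already present; 1 new (n)
  "rannn" → prefix "r" already present; 4 new (a, n, n, n)
Total nodes = 2 + 2 + 1 + 4 = 9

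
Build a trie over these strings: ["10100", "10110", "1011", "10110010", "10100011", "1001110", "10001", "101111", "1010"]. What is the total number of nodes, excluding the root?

22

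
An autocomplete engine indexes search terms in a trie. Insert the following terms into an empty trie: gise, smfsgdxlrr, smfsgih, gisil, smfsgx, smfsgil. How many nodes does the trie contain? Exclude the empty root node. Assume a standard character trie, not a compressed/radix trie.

Trie structure (* marks end of a word):
(root)
├─ g
│  └─ i
│     └─ s
│        ├─ e *
│        └─ i
│           └─ l *
└─ s
   └─ m
      └─ f
         └─ s
            └─ g
               ├─ d
               │  └─ x
               │     └─ l
               │        └─ r
               │           └─ r *
               ├─ i
               │  ├─ h *
               │  └─ l *
               └─ x *
Counting every labelled node above: 20.

20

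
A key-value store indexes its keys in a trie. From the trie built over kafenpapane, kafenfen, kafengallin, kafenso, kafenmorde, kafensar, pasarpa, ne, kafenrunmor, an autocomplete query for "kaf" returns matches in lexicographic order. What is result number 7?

kafenso

DFS of the "kaf" subtree visits, in order: "kafenfen", "kafengallin", "kafenmorde", "kafenpapane", "kafenrunmor", "kafensar", "kafenso"
Position 7: kafenso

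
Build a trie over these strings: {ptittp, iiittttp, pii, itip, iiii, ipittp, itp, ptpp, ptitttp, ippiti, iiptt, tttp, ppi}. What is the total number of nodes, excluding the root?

43

For each word, the new-node count is its length minus the longest prefix already in the trie:
  "ptittp" → 6 new (p, t, i, t, t, p)
  "iiittttp" → 8 new (i, i, i, t, t, t, t, p)
  "pii" → prefix "p" already present; 2 new (i, i)
  "itip" → prefix "i" already present; 3 new (t, i, p)
  "iiii" → prefix "iii" already present; 1 new (i)
  "ipittp" → prefix "i" already present; 5 new (p, i, t, t, p)
  "itp" → prefix "it" already present; 1 new (p)
  "ptpp" → prefix "pt" already present; 2 new (p, p)
  "ptitttp" → prefix "ptitt" already present; 2 new (t, p)
  "ippiti" → prefix "ip" already present; 4 new (p, i, t, i)
  "iiptt" → prefix "ii" already present; 3 new (p, t, t)
  "tttp" → 4 new (t, t, t, p)
  "ppi" → prefix "p" already present; 2 new (p, i)
Total nodes = 6 + 8 + 2 + 3 + 1 + 5 + 1 + 2 + 2 + 4 + 3 + 4 + 2 = 43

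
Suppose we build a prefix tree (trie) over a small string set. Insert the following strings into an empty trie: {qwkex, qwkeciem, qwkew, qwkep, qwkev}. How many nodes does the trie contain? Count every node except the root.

Count nodes per top-level branch (shared prefixes stored once):
  'q'-branch (qwkeciem, qwkep, qwkev, qwkew, qwkex): 12 nodes
Sum: 12

12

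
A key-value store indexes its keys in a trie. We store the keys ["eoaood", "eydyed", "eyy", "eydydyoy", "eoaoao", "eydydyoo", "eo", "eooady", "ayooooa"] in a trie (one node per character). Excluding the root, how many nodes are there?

For each word, the new-node count is its length minus the longest prefix already in the trie:
  "eoaood" → 6 new (e, o, a, o, o, d)
  "eydyed" → prefix "e" already present; 5 new (y, d, y, e, d)
  "eyy" → prefix "ey" already present; 1 new (y)
  "eydydyoy" → prefix "eydy" already present; 4 new (d, y, o, y)
  "eoaoao" → prefix "eoao" already present; 2 new (a, o)
  "eydydyoo" → prefix "eydydyo" already present; 1 new (o)
  "eo" → prefix "eo" already present; 0 new (none)
  "eooady" → prefix "eo" already present; 4 new (o, a, d, y)
  "ayooooa" → 7 new (a, y, o, o, o, o, a)
Total nodes = 6 + 5 + 1 + 4 + 2 + 1 + 0 + 4 + 7 = 30

30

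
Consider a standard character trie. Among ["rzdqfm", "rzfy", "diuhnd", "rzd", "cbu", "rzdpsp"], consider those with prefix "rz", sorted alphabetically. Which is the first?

rzd

DFS of the "rz" subtree visits, in order: "rzd", "rzdpsp", "rzdqfm", "rzfy"
The 1st is rzd.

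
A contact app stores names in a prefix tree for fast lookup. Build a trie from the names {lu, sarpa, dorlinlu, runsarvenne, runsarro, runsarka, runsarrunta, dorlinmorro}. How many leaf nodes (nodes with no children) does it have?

Leaves are exactly the stored words that no other stored word extends.
Those words: "dorlinlu", "dorlinmorro", "lu", "runsarka", "runsarro", "runsarrunta", "runsarvenne", "sarpa"
Leaf count: 8

8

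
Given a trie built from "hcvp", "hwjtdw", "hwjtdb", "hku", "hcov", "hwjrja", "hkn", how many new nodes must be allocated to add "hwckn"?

"hw" is already a path in the trie; the remaining "ckn" must be added.
So 5 − 2 = 3 new nodes.

3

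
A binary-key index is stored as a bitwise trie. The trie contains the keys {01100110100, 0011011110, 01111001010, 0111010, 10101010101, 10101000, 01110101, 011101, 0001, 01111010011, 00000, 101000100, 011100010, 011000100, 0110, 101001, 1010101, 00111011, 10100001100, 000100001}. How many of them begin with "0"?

Filter for entries beginning with "0":
Matches: "00000", "0001", "000100001", "0011011110", "00111011", "0110", "011000100", "01100110100", "011100010", "011101", "0111010", "01110101", "01111001010", "01111010011"
Count: 14

14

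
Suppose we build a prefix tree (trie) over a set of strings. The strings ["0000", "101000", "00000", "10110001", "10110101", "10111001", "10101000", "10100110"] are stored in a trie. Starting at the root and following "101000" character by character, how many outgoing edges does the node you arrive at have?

0

Walk "101000" from the root, arriving at one node.
No stored string extends past "101000".
That node has 0 child edges.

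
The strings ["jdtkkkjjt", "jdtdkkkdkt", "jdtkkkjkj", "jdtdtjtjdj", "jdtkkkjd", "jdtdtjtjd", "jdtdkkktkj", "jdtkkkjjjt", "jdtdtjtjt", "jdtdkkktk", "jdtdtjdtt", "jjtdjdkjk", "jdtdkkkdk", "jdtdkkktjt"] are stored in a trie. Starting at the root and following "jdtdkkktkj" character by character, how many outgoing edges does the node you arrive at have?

The children of the "jdtdkkktkj" node are the distinct next characters among strings starting with "jdtdkkktkj".
No stored string extends past "jdtdkkktkj".
That node has 0 child edges.

0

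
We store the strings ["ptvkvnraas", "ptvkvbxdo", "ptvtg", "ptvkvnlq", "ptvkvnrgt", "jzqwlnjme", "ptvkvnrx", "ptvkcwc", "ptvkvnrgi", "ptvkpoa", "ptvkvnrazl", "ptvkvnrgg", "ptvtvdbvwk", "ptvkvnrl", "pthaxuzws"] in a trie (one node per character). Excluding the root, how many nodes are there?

54

Insert word by word; a character creates a node only if that edge doesn't already exist:
  "ptvkvnraas" → 10 new (p, t, v, k, v, n, r, a, a, s)
  "ptvkvbxdo" → prefix "ptvkv" already present; 4 new (b, x, d, o)
  "ptvtg" → prefix "ptv" already present; 2 new (t, g)
  "ptvkvnlq" → prefix "ptvkvn" already present; 2 new (l, q)
  "ptvkvnrgt" → prefix "ptvkvnr" already present; 2 new (g, t)
  "jzqwlnjme" → 9 new (j, z, q, w, l, n, j, m, e)
  "ptvkvnrx" → prefix "ptvkvnr" already present; 1 new (x)
  "ptvkcwc" → prefix "ptvk" already present; 3 new (c, w, c)
  "ptvkvnrgi" → prefix "ptvkvnrg" already present; 1 new (i)
  "ptvkpoa" → prefix "ptvk" already present; 3 new (p, o, a)
  "ptvkvnrazl" → prefix "ptvkvnra" already present; 2 new (z, l)
  "ptvkvnrgg" → prefix "ptvkvnrg" already present; 1 new (g)
  "ptvtvdbvwk" → prefix "ptvt" already present; 6 new (v, d, b, v, w, k)
  "ptvkvnrl" → prefix "ptvkvnr" already present; 1 new (l)
  "pthaxuzws" → prefix "pt" already present; 7 new (h, a, x, u, z, w, s)
Total nodes = 10 + 4 + 2 + 2 + 2 + 9 + 1 + 3 + 1 + 3 + 2 + 1 + 6 + 1 + 7 = 54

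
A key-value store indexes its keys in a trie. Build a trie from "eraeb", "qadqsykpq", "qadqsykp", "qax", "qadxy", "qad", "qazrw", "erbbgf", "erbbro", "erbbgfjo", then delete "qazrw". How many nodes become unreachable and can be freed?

Walk "qazrw" from the leaf back toward the root, removing each node that no remaining word uses.
The suffix "zrw" (3 nodes) is used only by "qazrw"; the node for "qa" still has the child "d", so pruning stops there.
Nodes removed: 3

3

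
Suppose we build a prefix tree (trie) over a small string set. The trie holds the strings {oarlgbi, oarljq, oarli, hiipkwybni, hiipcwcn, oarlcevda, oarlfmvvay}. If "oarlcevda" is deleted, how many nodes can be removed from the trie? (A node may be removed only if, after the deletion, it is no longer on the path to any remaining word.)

5

After clearing the end-marker at "oarlcevda", prune upward until reaching a node still needed by another word.
The suffix "cevda" (5 nodes) is used only by "oarlcevda"; the node for "oarl" still has the child "g", so pruning stops there.
Nodes removed: 5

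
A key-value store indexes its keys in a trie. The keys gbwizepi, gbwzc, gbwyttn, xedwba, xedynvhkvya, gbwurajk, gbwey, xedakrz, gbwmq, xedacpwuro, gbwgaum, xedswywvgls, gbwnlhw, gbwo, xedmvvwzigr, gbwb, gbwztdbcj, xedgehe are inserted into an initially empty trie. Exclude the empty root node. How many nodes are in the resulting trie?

82

Count nodes per top-level branch (shared prefixes stored once):
  'g'-branch (gbwb, gbwey, gbwgaum, gbwizepi, gbwmq, gbwnlhw, gbwo, gbwurajk, gbwyttn, gbwzc, gbwztdbcj): 38 nodes
  'x'-branch (xedacpwuro, xedakrz, xedgehe, xedmvvwzigr, xedswywvgls, xedwba, xedynvhkvya): 44 nodes
Sum: 82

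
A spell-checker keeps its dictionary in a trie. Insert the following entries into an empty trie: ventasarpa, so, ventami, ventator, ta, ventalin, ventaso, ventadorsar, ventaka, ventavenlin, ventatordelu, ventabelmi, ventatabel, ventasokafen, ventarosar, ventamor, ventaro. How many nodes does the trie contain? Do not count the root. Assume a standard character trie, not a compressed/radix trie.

62

For each word, the new-node count is its length minus the longest prefix already in the trie:
  "ventasarpa" → 10 new (v, e, n, t, a, s, a, r, p, a)
  "so" → 2 new (s, o)
  "ventami" → prefix "venta" already present; 2 new (m, i)
  "ventator" → prefix "venta" already present; 3 new (t, o, r)
  "ta" → 2 new (t, a)
  "ventalin" → prefix "venta" already present; 3 new (l, i, n)
  "ventaso" → prefix "ventas" already present; 1 new (o)
  "ventadorsar" → prefix "venta" already present; 6 new (d, o, r, s, a, r)
  "ventaka" → prefix "venta" already present; 2 new (k, a)
  "ventavenlin" → prefix "venta" already present; 6 new (v, e, n, l, i, n)
  "ventatordelu" → prefix "ventator" already present; 4 new (d, e, l, u)
  "ventabelmi" → prefix "venta" already present; 5 new (b, e, l, m, i)
  "ventatabel" → prefix "ventat" already present; 4 new (a, b, e, l)
  "ventasokafen" → prefix "ventaso" already present; 5 new (k, a, f, e, n)
  "ventarosar" → prefix "venta" already present; 5 new (r, o, s, a, r)
  "ventamor" → prefix "ventam" already present; 2 new (o, r)
  "ventaro" → prefix "ventaro" already present; 0 new (none)
Total nodes = 10 + 2 + 2 + 3 + 2 + 3 + 1 + 6 + 2 + 6 + 4 + 5 + 4 + 5 + 5 + 2 + 0 = 62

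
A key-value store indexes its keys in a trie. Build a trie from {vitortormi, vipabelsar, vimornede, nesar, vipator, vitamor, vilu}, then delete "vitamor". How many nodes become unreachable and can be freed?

After clearing the end-marker at "vitamor", prune upward until reaching a node still needed by another word.
The suffix "amor" (4 nodes) is used only by "vitamor"; the node for "vit" still has the child "o", so pruning stops there.
Nodes removed: 4

4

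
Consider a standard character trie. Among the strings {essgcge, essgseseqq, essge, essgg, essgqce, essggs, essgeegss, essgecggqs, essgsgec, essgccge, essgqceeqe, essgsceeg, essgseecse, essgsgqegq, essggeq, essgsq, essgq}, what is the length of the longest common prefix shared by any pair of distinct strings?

Equivalently: take the maximum, over all pairs, of their longest common prefix length.
e.g. "essgqce" and "essgqceeqe" share the prefix "essgqce" of length 7; no pair shares a longer one.
Longest shared-prefix length: 7

7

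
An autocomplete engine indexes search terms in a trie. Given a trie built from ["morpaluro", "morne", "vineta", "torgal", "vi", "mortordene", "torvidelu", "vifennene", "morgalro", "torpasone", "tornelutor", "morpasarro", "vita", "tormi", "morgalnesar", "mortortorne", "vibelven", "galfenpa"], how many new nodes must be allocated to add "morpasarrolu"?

2

The longest prefix of "morpasarrolu" already in the trie is "morpasarro" (length 10).
So 12 − 10 = 2 new nodes.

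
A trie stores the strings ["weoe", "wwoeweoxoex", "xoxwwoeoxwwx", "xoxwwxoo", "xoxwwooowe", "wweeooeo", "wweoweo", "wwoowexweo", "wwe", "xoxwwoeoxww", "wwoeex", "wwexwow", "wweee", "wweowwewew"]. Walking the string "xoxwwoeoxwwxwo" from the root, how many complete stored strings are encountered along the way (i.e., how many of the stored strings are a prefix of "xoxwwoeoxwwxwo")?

Check each prefix of "xoxwwoeoxwwxwo" against the stored set — each match is an end-marker on the path.
Prefixes of the query that are stored words: "xoxwwoeoxww", "xoxwwoeoxwwx"
Count: 2

2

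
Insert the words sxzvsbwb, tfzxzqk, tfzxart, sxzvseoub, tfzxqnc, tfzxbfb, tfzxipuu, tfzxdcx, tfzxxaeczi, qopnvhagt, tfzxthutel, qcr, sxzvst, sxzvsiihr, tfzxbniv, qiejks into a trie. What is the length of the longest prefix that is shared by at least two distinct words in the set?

5

Equivalently: take the maximum, over all pairs, of their longest common prefix length.
e.g. "sxzvsbwb" and "sxzvseoub" share the prefix "sxzvs" of length 5; no pair shares a longer one.
Longest shared-prefix length: 5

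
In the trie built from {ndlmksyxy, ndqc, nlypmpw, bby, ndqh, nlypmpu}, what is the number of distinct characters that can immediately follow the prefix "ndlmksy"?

1

The children of the "ndlmksy" node are the distinct next characters among strings starting with "ndlmksy".
Characters that immediately follow "ndlmksy" among the stored strings: {x}.
That node has 1 child edge.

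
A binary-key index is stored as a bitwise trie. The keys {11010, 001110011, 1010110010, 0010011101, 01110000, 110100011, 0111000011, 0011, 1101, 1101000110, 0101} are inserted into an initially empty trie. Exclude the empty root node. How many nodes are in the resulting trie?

46

For each word, the new-node count is its length minus the longest prefix already in the trie:
  "11010" → 5 new (1, 1, 0, 1, 0)
  "001110011" → 9 new (0, 0, 1, 1, 1, 0, 0, 1, 1)
  "1010110010" → prefix "1" already present; 9 new (0, 1, 0, 1, 1, 0, 0, 1, 0)
  "0010011101" → prefix "001" already present; 7 new (0, 0, 1, 1, 1, 0, 1)
  "01110000" → prefix "0" already present; 7 new (1, 1, 1, 0, 0, 0, 0)
  "110100011" → prefix "11010" already present; 4 new (0, 0, 1, 1)
  "0111000011" → prefix "01110000" already present; 2 new (1, 1)
  "0011" → prefix "0011" already present; 0 new (none)
  "1101" → prefix "1101" already present; 0 new (none)
  "1101000110" → prefix "110100011" already present; 1 new (0)
  "0101" → prefix "01" already present; 2 new (0, 1)
Total nodes = 5 + 9 + 9 + 7 + 7 + 4 + 2 + 0 + 0 + 1 + 2 = 46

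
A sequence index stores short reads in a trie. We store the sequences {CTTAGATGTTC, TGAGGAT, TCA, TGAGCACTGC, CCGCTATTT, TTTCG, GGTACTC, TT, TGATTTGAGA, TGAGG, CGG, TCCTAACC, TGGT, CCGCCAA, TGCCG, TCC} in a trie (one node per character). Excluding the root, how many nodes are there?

68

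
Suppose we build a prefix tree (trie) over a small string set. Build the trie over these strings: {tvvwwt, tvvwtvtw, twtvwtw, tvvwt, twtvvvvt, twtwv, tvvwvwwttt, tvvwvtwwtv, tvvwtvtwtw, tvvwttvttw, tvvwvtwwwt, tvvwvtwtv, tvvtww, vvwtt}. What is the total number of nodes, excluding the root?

52

For each word, the new-node count is its length minus the longest prefix already in the trie:
  "tvvwwt" → 6 new (t, v, v, w, w, t)
  "tvvwtvtw" → prefix "tvvw" already present; 4 new (t, v, t, w)
  "twtvwtw" → prefix "t" already present; 6 new (w, t, v, w, t, w)
  "tvvwt" → prefix "tvvwt" already present; 0 new (none)
  "twtvvvvt" → prefix "twtv" already present; 4 new (v, v, v, t)
  "twtwv" → prefix "twt" already present; 2 new (w, v)
  "tvvwvwwttt" → prefix "tvvw" already present; 6 new (v, w, w, t, t, t)
  "tvvwvtwwtv" → prefix "tvvwv" already present; 5 new (t, w, w, t, v)
  "tvvwtvtwtw" → prefix "tvvwtvtw" already present; 2 new (t, w)
  "tvvwttvttw" → prefix "tvvwt" already present; 5 new (t, v, t, t, w)
  "tvvwvtwwwt" → prefix "tvvwvtww" already present; 2 new (w, t)
  "tvvwvtwtv" → prefix "tvvwvtw" already present; 2 new (t, v)
  "tvvtww" → prefix "tvv" already present; 3 new (t, w, w)
  "vvwtt" → 5 new (v, v, w, t, t)
Total nodes = 6 + 4 + 6 + 0 + 4 + 2 + 6 + 5 + 2 + 5 + 2 + 2 + 3 + 5 = 52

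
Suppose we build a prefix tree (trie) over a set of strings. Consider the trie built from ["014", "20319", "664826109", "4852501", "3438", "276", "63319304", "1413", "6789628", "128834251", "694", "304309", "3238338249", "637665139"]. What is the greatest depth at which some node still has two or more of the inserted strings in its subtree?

The deepest shared node is where two words last agree before diverging.
"63319304" and "637665139" agree on "63" (2 characters) before diverging; nothing deeper is shared.
Longest shared-prefix length: 2

2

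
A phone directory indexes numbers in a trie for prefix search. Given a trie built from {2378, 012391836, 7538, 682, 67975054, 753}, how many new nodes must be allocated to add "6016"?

The longest prefix of "6016" already in the trie is "6" (length 1).
So 4 − 1 = 3 new nodes.

3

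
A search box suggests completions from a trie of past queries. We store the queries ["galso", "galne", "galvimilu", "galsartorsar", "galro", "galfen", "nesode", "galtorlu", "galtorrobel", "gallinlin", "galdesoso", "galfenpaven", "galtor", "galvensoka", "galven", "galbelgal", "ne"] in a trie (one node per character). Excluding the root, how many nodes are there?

71

Count nodes per top-level branch (shared prefixes stored once):
  'g'-branch (galbelgal, galdesoso, galfen, galfenpaven, gallinlin, galne, galro, galsartorsar, galso, galtor, galtorlu, galtorrobel, galven, galvensoka, galvimilu): 65 nodes
  'n'-branch (ne, nesode): 6 nodes
Sum: 71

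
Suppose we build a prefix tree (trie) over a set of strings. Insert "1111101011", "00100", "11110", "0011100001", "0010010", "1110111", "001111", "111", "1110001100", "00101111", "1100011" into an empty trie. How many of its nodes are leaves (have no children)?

9

A leaf is a node with no children — equivalently, the end of a word that is not a proper prefix of any other stored word.
Those words: "0010010", "00101111", "0011100001", "001111", "1100011", "1110001100", "1110111", "11110", "1111101011"
Leaf count: 9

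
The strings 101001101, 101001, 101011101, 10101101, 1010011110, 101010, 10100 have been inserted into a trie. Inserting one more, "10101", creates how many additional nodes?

Every character of "10101" already lies on an existing path (it is a prefix of some stored word).
No new nodes are needed: 0.

0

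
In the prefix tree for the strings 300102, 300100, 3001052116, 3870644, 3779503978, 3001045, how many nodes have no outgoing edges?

Leaves are exactly the stored words that no other stored word extends.
Those words: "300100", "300102", "3001045", "3001052116", "3779503978", "3870644"
Leaf count: 6

6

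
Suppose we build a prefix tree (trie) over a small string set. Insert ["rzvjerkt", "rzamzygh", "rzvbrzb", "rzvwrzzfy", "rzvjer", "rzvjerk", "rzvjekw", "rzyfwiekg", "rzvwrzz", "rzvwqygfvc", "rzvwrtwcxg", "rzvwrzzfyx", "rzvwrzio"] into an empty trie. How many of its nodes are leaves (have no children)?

9

A leaf is a node with no children — equivalently, the end of a word that is not a proper prefix of any other stored word.
Those words: "rzamzygh", "rzvbrzb", "rzvjekw", "rzvjerkt", "rzvwqygfvc", "rzvwrtwcxg", "rzvwrzio", "rzvwrzzfyx", "rzyfwiekg"
Leaf count: 9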